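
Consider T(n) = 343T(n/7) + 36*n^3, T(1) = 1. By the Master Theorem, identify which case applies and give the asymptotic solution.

a=343, b=7, f(n)=36*n^3.
log_7(343) = 3, so n^(log_b(a)) = n^3.
f(n) = Theta(n^3), so Case 2 applies.
T(n) = Theta(n^3 log n).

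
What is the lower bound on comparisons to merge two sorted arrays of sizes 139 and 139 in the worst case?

Adversary: with |139 - 139| <= 1 the inputs can be fully interleaved so that every adjacent pair in the merged output comes from different arrays. Then each of the 277 adjacent pairs must be directly compared, or the algorithm cannot determine their relative order. Standard merge meets this bound.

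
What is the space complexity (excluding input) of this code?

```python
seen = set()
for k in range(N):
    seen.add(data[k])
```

Space complexity: O(n).
Auxiliary storage grows linearly with the input size n in the worst case.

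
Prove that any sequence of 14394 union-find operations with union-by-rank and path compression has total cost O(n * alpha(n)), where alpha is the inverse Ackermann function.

Using Tarjan's analysis with rank-based potential function. Union-by-rank keeps tree height O(log n). Path compression flattens paths during find. For n = 14394 operations, total cost is O(n * alpha(n)), effectively O(n) since alpha grows incredibly slowly.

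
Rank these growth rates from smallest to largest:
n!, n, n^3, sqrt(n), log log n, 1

Ordered by growth rate: 1 < log log n < sqrt(n) < n < n^3 < n!.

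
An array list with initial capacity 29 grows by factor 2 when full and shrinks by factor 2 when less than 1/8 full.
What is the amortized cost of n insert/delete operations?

Using potential function Phi = |2*size - capacity|. Resizing costs are offset by potential release. Amortized O(1) per operation.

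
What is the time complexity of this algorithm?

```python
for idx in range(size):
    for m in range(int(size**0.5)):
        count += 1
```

Time complexity: O(n * sqrt(n)).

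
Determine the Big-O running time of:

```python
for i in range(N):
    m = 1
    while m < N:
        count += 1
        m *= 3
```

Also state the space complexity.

Time complexity: O(n log n).
Space complexity: O(1).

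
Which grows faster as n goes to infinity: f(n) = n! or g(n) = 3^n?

f(n) = n! grows faster: by Stirling n! ~ (n/e)^n sqrt(2*pi*n); (n/e)^n eventually dominates 3^n.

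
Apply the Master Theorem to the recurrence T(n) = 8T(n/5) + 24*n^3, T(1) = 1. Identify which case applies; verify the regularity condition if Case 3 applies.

a=8, b=5, f(n)=24*n^3.
log_5(8) = 1.292 < 3.
f(n) = Omega(n^(1.292+epsilon)) for some epsilon > 0, so Case 3 is the candidate.
Regularity: a*f(n/b) = 8*24*(n/5)^3 = (8/125)*24*n^3 <= c*f(n) with c = 8/125 < 1. Satisfied.
Case 3: T(n) = Theta(n^3).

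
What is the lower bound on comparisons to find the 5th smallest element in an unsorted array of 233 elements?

Finding the 5th smallest of 233 elements requires Omega(n) comparisons. Every element must participate in at least one comparison; otherwise it could be the 5th smallest.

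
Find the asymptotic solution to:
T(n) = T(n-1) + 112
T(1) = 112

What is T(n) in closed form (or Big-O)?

Unrolling: T(n) = T(n-1) + 112 = T(n-2) + 2*112 = ... = T(1) + (n-1)*112 = 112 + (n-1)*112 = 112n.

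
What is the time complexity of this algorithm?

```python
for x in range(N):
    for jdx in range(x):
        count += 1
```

Time complexity: O(n^2).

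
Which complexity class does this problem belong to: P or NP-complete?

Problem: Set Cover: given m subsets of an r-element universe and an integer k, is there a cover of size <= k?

This problem is NP-complete: one of Karp's 21 NP-complete problems (with k part of the input).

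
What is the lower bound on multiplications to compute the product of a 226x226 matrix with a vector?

A 226x226 matrix-vector product has 226 inner products of length 226. Output depends on all 226^2 = 51076 matrix entries. At least 51076 multiplications needed.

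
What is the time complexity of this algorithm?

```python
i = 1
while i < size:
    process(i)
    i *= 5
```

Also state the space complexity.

Time complexity: O(log n).
Space complexity: O(1).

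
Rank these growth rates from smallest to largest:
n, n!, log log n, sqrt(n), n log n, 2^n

Ordered by growth rate: log log n < sqrt(n) < n < n log n < 2^n < n!.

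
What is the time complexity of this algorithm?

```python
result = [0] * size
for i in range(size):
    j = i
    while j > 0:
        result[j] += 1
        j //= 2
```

Time complexity: O(n log n).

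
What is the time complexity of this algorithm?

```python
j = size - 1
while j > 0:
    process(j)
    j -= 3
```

Time complexity: O(n).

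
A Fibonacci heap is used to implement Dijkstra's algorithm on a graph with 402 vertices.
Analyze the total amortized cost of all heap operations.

Dijkstra performs 402 insert, 402 extract-min, and at most E decrease-key operations. With Fibonacci heap: insert O(1) amortized, extract-min O(log n) amortized, decrease-key O(1) amortized. Total with n = 402: O(n * 1 + n * log n + E * 1) = O(n log n + E).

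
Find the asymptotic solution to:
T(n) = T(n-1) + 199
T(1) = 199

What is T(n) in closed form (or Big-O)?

Unrolling: T(n) = T(n-1) + 199 = T(n-2) + 2*199 = ... = T(1) + (n-1)*199 = 199 + (n-1)*199 = 199n.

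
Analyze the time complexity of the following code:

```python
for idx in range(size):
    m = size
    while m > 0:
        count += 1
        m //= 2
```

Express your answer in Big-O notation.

Time complexity: O(n log n).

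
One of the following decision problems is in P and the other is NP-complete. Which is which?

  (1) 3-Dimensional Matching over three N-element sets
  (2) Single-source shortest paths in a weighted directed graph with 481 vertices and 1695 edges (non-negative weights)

(1) is NP-complete: one of Karp's 21 NP-complete problems.
(2) is P: Dijkstra's algorithm runs in O((V+E) log V).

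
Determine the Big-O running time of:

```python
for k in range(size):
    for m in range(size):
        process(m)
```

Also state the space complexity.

Time complexity: O(n^2).
Space complexity: O(1).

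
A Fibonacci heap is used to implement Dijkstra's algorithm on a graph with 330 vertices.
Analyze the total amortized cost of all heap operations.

Dijkstra performs 330 insert, 330 extract-min, and at most E decrease-key operations. With Fibonacci heap: insert O(1) amortized, extract-min O(log n) amortized, decrease-key O(1) amortized. Total with n = 330: O(n * 1 + n * log n + E * 1) = O(n log n + E).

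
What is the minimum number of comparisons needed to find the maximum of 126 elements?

Finding the maximum requires 125 comparisons. Each comparison eliminates exactly one candidate. With 126 candidates, we need 125 eliminations.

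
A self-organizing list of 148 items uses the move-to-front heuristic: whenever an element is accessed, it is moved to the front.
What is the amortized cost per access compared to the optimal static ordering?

With potential Phi = number of inversions between the MTF list and the optimal static list (at most C(148,2)), each access has amortized cost at most 2 * (cost under optimal static ordering). This is the move-to-front 2-competitiveness result.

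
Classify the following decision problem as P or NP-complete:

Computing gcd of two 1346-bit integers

This problem is in P: the Euclidean algorithm runs in polynomial time in the bit-length.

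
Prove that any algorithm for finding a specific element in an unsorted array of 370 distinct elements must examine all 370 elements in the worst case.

Adversary argument: if the algorithm examines fewer than 370 elements, the adversary places the target in an unexamined position. The algorithm cannot distinguish 'not present' from 'in unexamined position'.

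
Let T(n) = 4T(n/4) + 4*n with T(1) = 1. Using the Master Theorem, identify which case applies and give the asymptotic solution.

a=4, b=4, f(n)=4*n.
log_4(4) = 1, so n^(log_b(a)) = n.
f(n) = Theta(n), so Case 2 applies.
T(n) = Theta(n log n).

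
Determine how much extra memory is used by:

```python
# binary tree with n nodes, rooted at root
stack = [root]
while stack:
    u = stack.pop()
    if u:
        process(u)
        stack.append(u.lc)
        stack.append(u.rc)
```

Space complexity: O(n).
Auxiliary storage grows linearly with the input size n in the worst case.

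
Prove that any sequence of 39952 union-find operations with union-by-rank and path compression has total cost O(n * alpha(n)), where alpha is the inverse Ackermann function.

Using Tarjan's analysis with rank-based potential function. Union-by-rank keeps tree height O(log n). Path compression flattens paths during find. For n = 39952 operations, total cost is O(n * alpha(n)), effectively O(n) since alpha grows incredibly slowly.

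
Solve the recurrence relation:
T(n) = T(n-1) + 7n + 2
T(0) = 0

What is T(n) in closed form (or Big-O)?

Dominant term in sum is 7*sum(i, i=1..n) = 7*n*(n+1)/2 = O(n^2).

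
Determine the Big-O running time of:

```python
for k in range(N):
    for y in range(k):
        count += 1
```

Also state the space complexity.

Time complexity: O(n^2).
Space complexity: O(1).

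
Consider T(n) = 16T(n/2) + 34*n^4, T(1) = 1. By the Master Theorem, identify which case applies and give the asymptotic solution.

a=16, b=2, f(n)=34*n^4.
log_2(16) = 4, so n^(log_b(a)) = n^4.
f(n) = Theta(n^4), so Case 2 applies.
T(n) = Theta(n^4 log n).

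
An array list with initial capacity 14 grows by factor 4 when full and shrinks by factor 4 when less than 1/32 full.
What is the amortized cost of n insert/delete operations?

Using potential function Phi = |4*size - capacity|. Resizing costs are offset by potential release. Amortized O(1) per operation.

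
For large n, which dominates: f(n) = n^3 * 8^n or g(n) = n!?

g(n) = n! grows faster: by Stirling n! ~ (n/e)^n sqrt(2*pi*n); (n/e)^n eventually dominates n^3 * 8^n.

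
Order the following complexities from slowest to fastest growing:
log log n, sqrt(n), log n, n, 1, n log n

Ordered by growth rate: 1 < log log n < log n < sqrt(n) < n < n log n.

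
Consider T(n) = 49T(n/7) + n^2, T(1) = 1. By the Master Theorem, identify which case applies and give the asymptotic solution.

a=49, b=7, f(n)=n^2.
log_7(49) = 2, so n^(log_b(a)) = n^2.
f(n) = Theta(n^2), so Case 2 applies.
T(n) = Theta(n^2 log n).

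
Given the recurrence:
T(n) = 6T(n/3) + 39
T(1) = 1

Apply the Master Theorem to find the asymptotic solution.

a=6, b=3, f(n)=39. log_3(6) = 1.631. Case 1 of Master Theorem: T(n) = O(n^1.631).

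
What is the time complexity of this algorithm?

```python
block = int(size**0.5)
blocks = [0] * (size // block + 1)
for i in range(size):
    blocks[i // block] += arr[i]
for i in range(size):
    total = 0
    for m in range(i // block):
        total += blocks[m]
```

Time complexity: O(n * sqrt(n)).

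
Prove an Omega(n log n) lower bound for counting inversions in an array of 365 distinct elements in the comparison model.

Decision-tree argument: at any leaf, the comparisons made (with transitivity) must totally order all 365 elements -- otherwise some pair (i,j) is unordered, and an adversary can present two inputs agreeing on every comparison made but with that pair flipped, changing the inversion count by 1, so the leaf's output is wrong on one of them. Hence the tree has >= 365! leaves and height >= log_2(365!) = Omega(n log n). Modified merge sort achieves O(n log n).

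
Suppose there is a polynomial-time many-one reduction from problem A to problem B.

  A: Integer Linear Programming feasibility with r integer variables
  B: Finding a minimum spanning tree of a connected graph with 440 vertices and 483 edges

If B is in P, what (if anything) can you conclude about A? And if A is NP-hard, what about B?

A poly-time reduction A <=_p B means any A-instance can be transformed to a B-instance in poly time.
If B is in P: compose the reduction with B's poly-time algorithm to solve A in poly time, so A is in P.
If A is NP-hard: every NP problem reduces to A, which reduces to B; composing reductions, every NP problem reduces to B, so B is NP-hard.
(Here in fact A is NP-complete and B is in P, so no such reduction is known -- its existence would imply P = NP; the analysis concerns only what the assumed reduction would or would not let you conclude.)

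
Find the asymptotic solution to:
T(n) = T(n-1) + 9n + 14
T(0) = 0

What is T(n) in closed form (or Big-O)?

Dominant term in sum is 9*sum(i, i=1..n) = 9*n*(n+1)/2 = O(n^2).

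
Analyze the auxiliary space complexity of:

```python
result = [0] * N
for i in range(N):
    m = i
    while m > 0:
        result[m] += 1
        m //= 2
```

Space complexity: O(n).
Auxiliary storage grows linearly with the input size n in the worst case.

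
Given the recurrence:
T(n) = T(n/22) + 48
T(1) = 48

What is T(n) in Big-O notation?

Each step divides n by 22 and adds 48. After log_22(n) steps, T(n) = O(log n).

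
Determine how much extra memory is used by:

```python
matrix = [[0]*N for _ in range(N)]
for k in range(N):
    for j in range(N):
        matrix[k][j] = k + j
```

Space complexity: O(n^2).
A 2D structure of size n x n is allocated.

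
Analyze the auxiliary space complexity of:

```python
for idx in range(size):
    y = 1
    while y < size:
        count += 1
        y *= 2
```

Space complexity: O(1).
Only a constant amount of auxiliary storage is used; nothing grows with n.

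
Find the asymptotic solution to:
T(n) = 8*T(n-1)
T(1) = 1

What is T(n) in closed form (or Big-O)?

Each step multiplies by 8. T(n) = T(1)*8^(n-1) = 8^(n-1).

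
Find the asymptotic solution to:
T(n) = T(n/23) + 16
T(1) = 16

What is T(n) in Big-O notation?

Each step divides n by 23 and adds 16. After log_23(n) steps, T(n) = O(log n).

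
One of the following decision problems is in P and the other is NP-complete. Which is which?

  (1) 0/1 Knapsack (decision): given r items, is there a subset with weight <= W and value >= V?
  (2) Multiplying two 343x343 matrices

(1) is NP-complete: reduces from Subset Sum.
(2) is P: the schoolbook algorithm runs in O(n^3).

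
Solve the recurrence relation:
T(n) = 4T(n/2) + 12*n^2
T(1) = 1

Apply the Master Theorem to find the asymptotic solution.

a=4, b=2, f(n)=12*n^2. log_2(4) = 2. Case 2: T(n) = O(n^2 log n).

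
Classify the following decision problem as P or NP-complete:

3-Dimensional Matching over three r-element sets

This problem is NP-complete: one of Karp's 21 NP-complete problems.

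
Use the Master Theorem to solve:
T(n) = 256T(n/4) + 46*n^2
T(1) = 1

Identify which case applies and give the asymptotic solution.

a=256, b=4, f(n)=46*n^2.
log_4(256) = 4 > 2.
Since f(n) = O(n^2) is polynomially smaller than n^4, Case 1 applies.
T(n) = Theta(n^4).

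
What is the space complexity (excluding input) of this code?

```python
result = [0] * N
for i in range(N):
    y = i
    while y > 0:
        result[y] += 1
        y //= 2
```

Space complexity: O(n).
Auxiliary storage grows linearly with the input size n in the worst case.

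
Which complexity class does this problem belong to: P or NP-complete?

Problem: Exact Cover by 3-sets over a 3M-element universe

This problem is NP-complete: one of Karp's 21 NP-complete problems.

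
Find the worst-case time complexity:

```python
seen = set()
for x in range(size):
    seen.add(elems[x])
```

Time complexity: O(n).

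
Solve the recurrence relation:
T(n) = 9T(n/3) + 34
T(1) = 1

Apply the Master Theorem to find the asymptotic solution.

a=9, b=3, f(n)=34. log_3(9) = 2. Case 1 of Master Theorem: T(n) = O(n^2).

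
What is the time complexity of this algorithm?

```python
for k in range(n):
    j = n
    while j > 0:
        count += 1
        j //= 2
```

Time complexity: O(n log n).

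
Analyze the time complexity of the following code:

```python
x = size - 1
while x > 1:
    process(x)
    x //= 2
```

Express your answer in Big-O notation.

Time complexity: O(log n).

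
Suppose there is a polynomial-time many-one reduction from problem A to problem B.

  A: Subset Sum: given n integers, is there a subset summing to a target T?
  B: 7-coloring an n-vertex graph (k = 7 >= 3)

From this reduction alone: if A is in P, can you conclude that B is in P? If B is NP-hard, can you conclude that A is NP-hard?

A poly-time reduction A <=_p B transfers tractability DOWN (B easy => A easy) and hardness UP (A hard => B hard), not the reverse.
From A in P, the reduction alone does NOT give B in P: any problem in P trivially reduces to SAT, yet SAT is not known to be in P.
From B NP-hard, the reduction alone does NOT give A NP-hard: again, easy problems reduce to hard ones.
(Here in fact A is NP-complete and B is NP-complete.)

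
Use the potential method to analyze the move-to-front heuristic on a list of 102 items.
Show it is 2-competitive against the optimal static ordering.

Let Phi = number of inversions between the MTF list and the optimal static list (0 <= Phi <= C(102,2)). Accessing an element at MTF position k and optimal position j: the move-to-front destroys all k-1 inversions in front of it that are not in front in optimal (>= k-j of them) and creates at most j-1 new ones. Amortized cost <= k + (j-1) - (k-j) = 2j - 1 <= 2 * optimal cost.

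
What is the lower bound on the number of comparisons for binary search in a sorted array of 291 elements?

With 291 possible positions, we need at least ceil(log_2(291)) = 9 comparisons. Each comparison splits the remaining candidates by at most half.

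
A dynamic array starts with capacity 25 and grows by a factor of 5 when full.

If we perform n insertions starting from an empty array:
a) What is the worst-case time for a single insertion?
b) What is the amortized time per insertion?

(a) Worst-case single insertion: O(n) -- when the array is full at capacity c, the resize copies all c elements, and c can be Theta(n).
(b) Resizes happen at sizes 25, 125, 625, ... Total copy cost for n insertions: 25 + 125 + ... = O(n) (geometric series with ratio 1/5). Amortized cost per insertion: O(n)/n = O(1).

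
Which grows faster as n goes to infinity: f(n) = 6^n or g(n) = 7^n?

g(n) = 7^n grows faster: (7/6)^n -> infinity since 7/6 > 1.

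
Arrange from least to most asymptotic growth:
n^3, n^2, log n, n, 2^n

Ordered by growth rate: log n < n < n^2 < n^3 < 2^n.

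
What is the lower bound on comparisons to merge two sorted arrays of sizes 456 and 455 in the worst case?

Adversary: with |456 - 455| <= 1 the inputs can be fully interleaved so that every adjacent pair in the merged output comes from different arrays. Then each of the 910 adjacent pairs must be directly compared, or the algorithm cannot determine their relative order. Standard merge meets this bound.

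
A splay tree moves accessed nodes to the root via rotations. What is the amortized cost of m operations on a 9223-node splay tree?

Using a potential function Phi = sum of log(size of subtree) for each node, each splay operation has amortized cost O(log n) where n = 9223. Bad individual operations (O(n)) are offset by decreased potential.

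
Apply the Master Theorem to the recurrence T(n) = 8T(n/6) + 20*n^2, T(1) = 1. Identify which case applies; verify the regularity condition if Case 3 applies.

a=8, b=6, f(n)=20*n^2.
log_6(8) = 1.161 < 2.
f(n) = Omega(n^(1.161+epsilon)) for some epsilon > 0, so Case 3 is the candidate.
Regularity: a*f(n/b) = 8*20*(n/6)^2 = (8/36)*20*n^2 <= c*f(n) with c = 8/36 < 1. Satisfied.
Case 3: T(n) = Theta(n^2).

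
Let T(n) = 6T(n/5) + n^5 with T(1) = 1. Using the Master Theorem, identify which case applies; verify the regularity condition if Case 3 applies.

a=6, b=5, f(n)=n^5.
log_5(6) = 1.113 < 5.
f(n) = Omega(n^(1.113+epsilon)) for some epsilon > 0, so Case 3 is the candidate.
Regularity: a*f(n/b) = 6*1*(n/5)^5 = (6/3125)*1*n^5 <= c*f(n) with c = 6/3125 < 1. Satisfied.
Case 3: T(n) = Theta(n^5).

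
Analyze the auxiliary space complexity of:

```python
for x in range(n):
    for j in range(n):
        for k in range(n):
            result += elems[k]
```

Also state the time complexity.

Space complexity: O(1).
Only a constant amount of auxiliary storage is used; nothing grows with n.
Time complexity: O(n^3).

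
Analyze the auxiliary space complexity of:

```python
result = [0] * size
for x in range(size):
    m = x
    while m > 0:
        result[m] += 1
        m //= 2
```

Space complexity: O(n).
Auxiliary storage grows linearly with the input size n in the worst case.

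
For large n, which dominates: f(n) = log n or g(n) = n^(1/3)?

g(n) = n^(1/3) grows faster: any positive power of n dominates log n.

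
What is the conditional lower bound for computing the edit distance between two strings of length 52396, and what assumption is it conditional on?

Under SETH (the Strong Exponential Time Hypothesis), edit distance on length-52396 strings cannot be computed in O(n^(2-epsilon)) time for any epsilon > 0 (Backurs-Indyk). The reduction is from CNF-SAT via the orthogonal vectors problem.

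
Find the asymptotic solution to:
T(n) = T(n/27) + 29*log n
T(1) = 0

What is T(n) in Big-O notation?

Each of the log_27(n) levels adds O(log n). T(n) = O(log^2 n).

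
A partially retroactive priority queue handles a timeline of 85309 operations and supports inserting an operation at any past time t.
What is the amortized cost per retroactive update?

Partially retroactive priority queues (Demaine-Iacono-Langerman) allow updates at past times with queries only at the present. With a balanced BST over the m = 85309 timeline events tracking bridges, each retroactive insert or delete is O(log m) amortized.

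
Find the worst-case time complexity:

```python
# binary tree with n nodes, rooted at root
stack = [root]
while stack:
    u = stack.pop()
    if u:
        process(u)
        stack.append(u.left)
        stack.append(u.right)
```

Time complexity: O(n).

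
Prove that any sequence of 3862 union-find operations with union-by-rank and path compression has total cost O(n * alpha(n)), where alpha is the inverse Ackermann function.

Using Tarjan's analysis with rank-based potential function. Union-by-rank keeps tree height O(log n). Path compression flattens paths during find. For n = 3862 operations, total cost is O(n * alpha(n)), effectively O(n) since alpha grows incredibly slowly.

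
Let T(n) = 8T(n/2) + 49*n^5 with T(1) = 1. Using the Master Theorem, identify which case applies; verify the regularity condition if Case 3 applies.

a=8, b=2, f(n)=49*n^5.
log_2(8) = 3 < 5.
f(n) = Omega(n^(3+epsilon)) for some epsilon > 0, so Case 3 is the candidate.
Regularity: a*f(n/b) = 8*49*(n/2)^5 = (8/32)*49*n^5 <= c*f(n) with c = 8/32 < 1. Satisfied.
Case 3: T(n) = Theta(n^5).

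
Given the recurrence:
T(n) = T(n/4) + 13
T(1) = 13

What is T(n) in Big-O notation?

Each step divides n by 4 and adds 13. After log_4(n) steps, T(n) = O(log n).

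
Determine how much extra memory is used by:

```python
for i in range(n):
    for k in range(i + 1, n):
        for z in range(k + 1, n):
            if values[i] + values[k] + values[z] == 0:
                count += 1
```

Space complexity: O(1).
Only a constant amount of auxiliary storage is used; nothing grows with n.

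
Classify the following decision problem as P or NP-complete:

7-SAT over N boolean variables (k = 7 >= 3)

This problem is NP-complete: 3-SAT is NP-complete (Cook-Levin); k-SAT for k>=3 reduces from 3-SAT.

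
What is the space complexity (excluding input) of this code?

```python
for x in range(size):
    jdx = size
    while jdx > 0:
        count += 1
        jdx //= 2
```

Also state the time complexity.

Space complexity: O(1).
Only a constant amount of auxiliary storage is used; nothing grows with n.
Time complexity: O(n log n).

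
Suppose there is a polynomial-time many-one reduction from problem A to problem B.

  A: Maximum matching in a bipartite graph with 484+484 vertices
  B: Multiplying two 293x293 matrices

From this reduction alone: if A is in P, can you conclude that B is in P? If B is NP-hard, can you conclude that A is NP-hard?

A poly-time reduction A <=_p B transfers tractability DOWN (B easy => A easy) and hardness UP (A hard => B hard), not the reverse.
From A in P, the reduction alone does NOT give B in P: any problem in P trivially reduces to SAT, yet SAT is not known to be in P.
From B NP-hard, the reduction alone does NOT give A NP-hard: again, easy problems reduce to hard ones.
(Here in fact A is P and B is P.)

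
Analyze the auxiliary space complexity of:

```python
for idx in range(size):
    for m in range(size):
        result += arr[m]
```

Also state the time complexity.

Space complexity: O(1).
Only a constant amount of auxiliary storage is used; nothing grows with n.
Time complexity: O(n^2).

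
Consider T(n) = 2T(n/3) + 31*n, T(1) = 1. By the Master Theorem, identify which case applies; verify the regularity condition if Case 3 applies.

a=2, b=3, f(n)=31*n.
log_3(2) = 0.6309 < 1.
f(n) = Omega(n^(0.6309+epsilon)) for some epsilon > 0, so Case 3 is the candidate.
Regularity: a*f(n/b) = 2*31*(n/3)^1 = (2/3)*31*n^1 <= c*f(n) with c = 2/3 < 1. Satisfied.
Case 3: T(n) = Theta(n).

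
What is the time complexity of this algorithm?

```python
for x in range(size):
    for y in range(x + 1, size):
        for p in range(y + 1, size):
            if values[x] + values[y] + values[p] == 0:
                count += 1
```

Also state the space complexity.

Time complexity: O(n^3).
Space complexity: O(1).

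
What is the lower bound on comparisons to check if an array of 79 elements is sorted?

To verify 79 elements are sorted, we must compare each consecutive pair. Skipping any pair allows an adversary to swap them. Therefore 78 comparisons are necessary and sufficient.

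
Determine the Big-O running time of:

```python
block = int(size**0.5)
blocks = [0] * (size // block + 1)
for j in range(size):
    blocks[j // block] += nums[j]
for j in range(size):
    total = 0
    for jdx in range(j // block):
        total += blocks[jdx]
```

Time complexity: O(n * sqrt(n)).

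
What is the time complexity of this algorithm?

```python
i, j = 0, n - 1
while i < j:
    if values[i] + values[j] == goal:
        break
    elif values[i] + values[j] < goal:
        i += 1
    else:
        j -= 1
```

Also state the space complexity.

Time complexity: O(n).
Space complexity: O(1).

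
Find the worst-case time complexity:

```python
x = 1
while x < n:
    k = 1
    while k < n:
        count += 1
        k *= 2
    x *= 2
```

Time complexity: O(log^2 n).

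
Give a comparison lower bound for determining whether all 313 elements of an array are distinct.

In the algebraic decision-tree model, the YES region for element distinctness on 313 elements has 313! connected components (one per ordering). Ben-Or's theorem then gives a lower bound of Omega(log(n!)) = Omega(n log n).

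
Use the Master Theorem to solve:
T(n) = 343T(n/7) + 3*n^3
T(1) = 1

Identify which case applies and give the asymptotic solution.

a=343, b=7, f(n)=3*n^3.
log_7(343) = 3, so n^(log_b(a)) = n^3.
f(n) = Theta(n^3), so Case 2 applies.
T(n) = Theta(n^3 log n).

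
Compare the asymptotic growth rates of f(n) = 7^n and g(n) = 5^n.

f(n) = 7^n grows faster: (7/5)^n -> infinity since 7/5 > 1.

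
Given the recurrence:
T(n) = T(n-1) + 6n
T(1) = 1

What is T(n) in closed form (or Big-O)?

Unrolling: T(n) = 1 + 6*(2 + 3 + ... + n) = 1 + 6*(n(n+1)/2 - 1) = O(n^2).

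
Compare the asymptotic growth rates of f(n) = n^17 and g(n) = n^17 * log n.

g(n) = n^17 * log n grows faster: extra log n factor -> infinity.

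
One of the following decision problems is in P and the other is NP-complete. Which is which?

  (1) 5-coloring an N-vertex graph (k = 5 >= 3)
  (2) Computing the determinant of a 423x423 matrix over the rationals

(1) is NP-complete: graph k-coloring for k>=3 is NP-complete by reduction from 3-SAT.
(2) is P: Gaussian elimination runs in O(n^3).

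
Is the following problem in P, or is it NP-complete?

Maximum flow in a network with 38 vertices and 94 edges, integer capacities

This problem is in P: Edmonds-Karp / push-relabel run in polynomial time.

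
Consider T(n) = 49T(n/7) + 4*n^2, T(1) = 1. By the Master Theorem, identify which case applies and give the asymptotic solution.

a=49, b=7, f(n)=4*n^2.
log_7(49) = 2, so n^(log_b(a)) = n^2.
f(n) = Theta(n^2), so Case 2 applies.
T(n) = Theta(n^2 log n).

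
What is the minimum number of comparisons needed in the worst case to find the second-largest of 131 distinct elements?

Lower bound: finding the max needs 131-1 comparisons. By the adversary weight-doubling argument, the max must personally win >= ceil(log_2(131)) = 8 comparisons; the 2nd-largest is among those 8 losers, needing 8-1 more comparisons. Total >= 131-1 + 8-1 = 137. A balanced knockout tournament achieves this.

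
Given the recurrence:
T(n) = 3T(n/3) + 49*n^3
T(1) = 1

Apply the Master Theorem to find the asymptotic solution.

a=3, b=3, f(n)=49*n^3. log_3(3) = 1 < 3. Case 3: T(n) = O(n^3).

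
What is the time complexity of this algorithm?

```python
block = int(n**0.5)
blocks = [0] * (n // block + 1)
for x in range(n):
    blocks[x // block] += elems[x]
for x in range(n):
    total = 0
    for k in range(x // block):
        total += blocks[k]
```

Time complexity: O(n * sqrt(n)).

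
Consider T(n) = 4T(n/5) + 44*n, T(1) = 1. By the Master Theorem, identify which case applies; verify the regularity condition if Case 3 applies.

a=4, b=5, f(n)=44*n.
log_5(4) = 0.8614 < 1.
f(n) = Omega(n^(0.8614+epsilon)) for some epsilon > 0, so Case 3 is the candidate.
Regularity: a*f(n/b) = 4*44*(n/5)^1 = (4/5)*44*n^1 <= c*f(n) with c = 4/5 < 1. Satisfied.
Case 3: T(n) = Theta(n).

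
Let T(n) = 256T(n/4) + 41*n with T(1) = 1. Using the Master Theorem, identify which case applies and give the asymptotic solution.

a=256, b=4, f(n)=41*n.
log_4(256) = 4 > 1.
Since f(n) = O(n^1) is polynomially smaller than n^4, Case 1 applies.
T(n) = Theta(n^4).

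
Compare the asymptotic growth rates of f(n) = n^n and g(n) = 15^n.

f(n) = n^n grows faster: n^n / 15^n = (n/15)^n -> infinity once n > 15.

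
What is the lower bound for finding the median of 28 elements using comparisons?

To find the median of 28 elements, every element must be compared at least once, so the lower bound is Omega(n). The BFPRT algorithm achieves O(n), making this tight.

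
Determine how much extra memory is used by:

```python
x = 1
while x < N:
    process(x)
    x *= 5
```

Space complexity: O(1).
Only a constant amount of auxiliary storage is used; nothing grows with n.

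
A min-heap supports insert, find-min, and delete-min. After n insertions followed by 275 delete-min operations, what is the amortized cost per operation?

Insert takes O(log n) worst case. Delete-min takes O(log n). Over a sequence of n inserts and 275 delete-mins, total cost is O((n + 275) log n). Amortized per operation: O(log n).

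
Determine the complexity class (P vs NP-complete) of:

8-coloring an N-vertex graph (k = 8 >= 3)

This problem is NP-complete: graph k-coloring for k>=3 is NP-complete by reduction from 3-SAT.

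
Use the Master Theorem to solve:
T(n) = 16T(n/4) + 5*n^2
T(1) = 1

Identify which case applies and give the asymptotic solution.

a=16, b=4, f(n)=5*n^2.
log_4(16) = 2, so n^(log_b(a)) = n^2.
f(n) = Theta(n^2), so Case 2 applies.
T(n) = Theta(n^2 log n).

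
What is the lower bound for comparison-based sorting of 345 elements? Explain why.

A comparison-based sorting algorithm corresponds to a decision tree. With 345! possible permutations, the tree has 345! leaves. The height is at least log_2(345!) = Omega(n log n) by Stirling's approximation.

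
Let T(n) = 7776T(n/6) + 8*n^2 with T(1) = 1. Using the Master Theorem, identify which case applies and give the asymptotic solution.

a=7776, b=6, f(n)=8*n^2.
log_6(7776) = 5 > 2.
Since f(n) = O(n^2) is polynomially smaller than n^5, Case 1 applies.
T(n) = Theta(n^5).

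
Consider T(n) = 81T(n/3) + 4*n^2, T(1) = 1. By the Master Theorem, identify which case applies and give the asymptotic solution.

a=81, b=3, f(n)=4*n^2.
log_3(81) = 4 > 2.
Since f(n) = O(n^2) is polynomially smaller than n^4, Case 1 applies.
T(n) = Theta(n^4).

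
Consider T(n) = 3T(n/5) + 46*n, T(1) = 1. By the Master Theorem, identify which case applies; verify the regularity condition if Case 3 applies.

a=3, b=5, f(n)=46*n.
log_5(3) = 0.6826 < 1.
f(n) = Omega(n^(0.6826+epsilon)) for some epsilon > 0, so Case 3 is the candidate.
Regularity: a*f(n/b) = 3*46*(n/5)^1 = (3/5)*46*n^1 <= c*f(n) with c = 3/5 < 1. Satisfied.
Case 3: T(n) = Theta(n).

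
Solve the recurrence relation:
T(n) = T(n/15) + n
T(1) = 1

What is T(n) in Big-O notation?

Geometric series: n*(1 + 1/15 + 1/15^2 + ...) = O(n). T(n) = O(n).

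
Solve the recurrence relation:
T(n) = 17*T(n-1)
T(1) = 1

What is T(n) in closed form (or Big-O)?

Each step multiplies by 17. T(n) = T(1)*17^(n-1) = 17^(n-1).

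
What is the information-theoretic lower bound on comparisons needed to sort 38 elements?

There are 38! = 523022617466601111760007224100074291200000000 possible orderings. Each comparison gives 1 bit. We need at least ceil(log_2(523022617466601111760007224100074291200000000)) = 149 comparisons.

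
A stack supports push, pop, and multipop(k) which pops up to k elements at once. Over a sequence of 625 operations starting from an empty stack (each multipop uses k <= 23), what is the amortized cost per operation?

Each element is pushed exactly once and popped at most once (whether by pop or as part of a multipop). So the total number of individual pops over the whole sequence is at most the number of pushes, which is at most 625. Total work <= 2 * 625, hence O(1) amortized per operation.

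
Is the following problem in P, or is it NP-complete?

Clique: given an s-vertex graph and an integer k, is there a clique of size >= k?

This problem is NP-complete: complement of Independent Set / Vertex Cover (with k part of the input).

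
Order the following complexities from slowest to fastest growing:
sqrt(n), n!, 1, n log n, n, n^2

Ordered by growth rate: 1 < sqrt(n) < n < n log n < n^2 < n!.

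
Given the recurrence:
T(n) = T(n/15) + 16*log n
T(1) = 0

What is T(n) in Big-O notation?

Each of the log_15(n) levels adds O(log n). T(n) = O(log^2 n).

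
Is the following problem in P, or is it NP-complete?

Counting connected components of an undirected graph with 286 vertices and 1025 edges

This problem is in P: BFS/DFS visits each vertex and edge once: O(V+E).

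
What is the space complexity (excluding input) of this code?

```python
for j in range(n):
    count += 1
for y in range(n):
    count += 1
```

Space complexity: O(1).
Only a constant amount of auxiliary storage is used; nothing grows with n.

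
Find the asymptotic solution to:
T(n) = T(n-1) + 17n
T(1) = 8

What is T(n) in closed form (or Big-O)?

Unrolling: T(n) = 8 + 17*(2 + 3 + ... + n) = 8 + 17*(n(n+1)/2 - 1) = O(n^2).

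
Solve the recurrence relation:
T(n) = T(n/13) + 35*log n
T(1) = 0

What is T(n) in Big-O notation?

Each of the log_13(n) levels adds O(log n). T(n) = O(log^2 n).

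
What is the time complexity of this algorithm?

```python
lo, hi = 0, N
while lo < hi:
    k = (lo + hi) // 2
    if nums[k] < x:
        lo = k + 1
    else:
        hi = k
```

Time complexity: O(log n).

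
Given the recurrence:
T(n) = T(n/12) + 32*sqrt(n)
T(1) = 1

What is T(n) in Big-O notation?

Each level contributes sqrt(n/12^k). Geometric series with ratio 1/sqrt(12) < 1 sums to O(sqrt(n)).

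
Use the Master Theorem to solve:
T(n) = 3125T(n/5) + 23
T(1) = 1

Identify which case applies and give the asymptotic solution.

a=3125, b=5, f(n)=23.
log_5(3125) = 5 > 0.
Since f(n) = O(n^0) is polynomially smaller than n^5, Case 1 applies.
T(n) = Theta(n^5).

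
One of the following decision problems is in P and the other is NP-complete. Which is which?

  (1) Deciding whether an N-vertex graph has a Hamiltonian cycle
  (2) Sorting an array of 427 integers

(1) is NP-complete: one of Karp's 21 NP-complete problems.
(2) is P: merge sort runs in O(n log n).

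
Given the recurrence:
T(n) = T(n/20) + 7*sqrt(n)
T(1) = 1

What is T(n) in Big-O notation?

Each level contributes sqrt(n/20^k). Geometric series with ratio 1/sqrt(20) < 1 sums to O(sqrt(n)).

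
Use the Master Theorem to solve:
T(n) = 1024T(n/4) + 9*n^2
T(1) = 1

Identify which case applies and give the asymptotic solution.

a=1024, b=4, f(n)=9*n^2.
log_4(1024) = 5 > 2.
Since f(n) = O(n^2) is polynomially smaller than n^5, Case 1 applies.
T(n) = Theta(n^5).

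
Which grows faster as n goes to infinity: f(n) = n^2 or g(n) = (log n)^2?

f(n) = n^2 grows faster: any positive polynomial dominates any polylog.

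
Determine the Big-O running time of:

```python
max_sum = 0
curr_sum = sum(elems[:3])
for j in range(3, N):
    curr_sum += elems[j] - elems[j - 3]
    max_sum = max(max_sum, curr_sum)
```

Time complexity: O(n).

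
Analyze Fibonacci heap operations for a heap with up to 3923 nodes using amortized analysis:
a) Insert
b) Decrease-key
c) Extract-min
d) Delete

Fibonacci heaps use lazy consolidation. Potential function Phi = t + 2m (t = number of trees, m = marked nodes).
- Insert: O(1) actual, Delta Phi = +1 (one new tree) => O(1) amortized.
- Decrease-key: with c cascading cuts, actual cost is O(c); Delta Phi <= c - 2(c-1) + 2 = 4 - c (c new trees; >= c-1 marks cleared; <= 1 new mark). Amortized O(c) + (4 - c) = O(1).
- Extract-min: O(D(n) + t) actual; consolidation drops t to <= D(n)+1, so Delta Phi pays for the t term. D(n) = O(log n) for n = 3923 => O(log n) amortized.
- Delete: decrease-key to -inf then extract-min = O(log n).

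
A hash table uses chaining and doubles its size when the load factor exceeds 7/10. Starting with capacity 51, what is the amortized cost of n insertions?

Rehashing occurs when load exceeds 7/10. Total rehash cost is geometric series summing to O(n). Each insertion itself is O(1). Amortized: O(1).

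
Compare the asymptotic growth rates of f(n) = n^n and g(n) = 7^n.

f(n) = n^n grows faster: n^n / 7^n = (n/7)^n -> infinity once n > 7.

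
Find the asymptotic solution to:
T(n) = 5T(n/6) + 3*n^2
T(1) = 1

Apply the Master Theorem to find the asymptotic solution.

a=5, b=6, f(n)=3*n^2. log_6(5) = 0.8982 < 2. Case 3: T(n) = O(n^2).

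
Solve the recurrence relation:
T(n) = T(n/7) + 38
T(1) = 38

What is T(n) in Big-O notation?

Each step divides n by 7 and adds 38. After log_7(n) steps, T(n) = O(log n).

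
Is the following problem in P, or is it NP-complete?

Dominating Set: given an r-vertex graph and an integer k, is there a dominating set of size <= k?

This problem is NP-complete: reduces from Set Cover (with k part of the input).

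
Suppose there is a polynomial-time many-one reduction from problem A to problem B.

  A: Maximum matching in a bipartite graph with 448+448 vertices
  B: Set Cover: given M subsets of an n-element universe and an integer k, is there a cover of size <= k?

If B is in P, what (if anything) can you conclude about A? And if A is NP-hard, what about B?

A poly-time reduction A <=_p B means any A-instance can be transformed to a B-instance in poly time.
If B is in P: compose the reduction with B's poly-time algorithm to solve A in poly time, so A is in P.
If A is NP-hard: every NP problem reduces to A, which reduces to B; composing reductions, every NP problem reduces to B, so B is NP-hard.
(Here in fact A is P and B is NP-complete.)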